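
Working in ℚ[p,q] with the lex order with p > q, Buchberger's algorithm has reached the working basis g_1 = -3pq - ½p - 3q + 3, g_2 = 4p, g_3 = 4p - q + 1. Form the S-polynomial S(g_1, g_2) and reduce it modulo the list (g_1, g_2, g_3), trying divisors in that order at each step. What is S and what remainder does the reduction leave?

lcm(LM(g_1), LM(g_2)) = pq.
S = (lcm/LT(g_1))·g_1 − (lcm/LT(g_2))·g_2 = ⅙p + q - 1.
Reduce S modulo (g_1, g_2, g_3) in that order:
  leading term p: subtract (1/24)·g_2 from ⅙p + q - 1 → q - 1
  leading term q: no divisor's leading term divides it; move q to the remainder.
  leading term 1: no divisor's leading term divides it; move -1 to the remainder.
The remainder q - 1 is nonzero, so it would be added as the next basis element.
This is the inner loop of Buchberger's algorithm — each nonzero remainder becomes a new basis element.

S(g_1, g_2) = ⅙p + q - 1; remainder on division = q - 1.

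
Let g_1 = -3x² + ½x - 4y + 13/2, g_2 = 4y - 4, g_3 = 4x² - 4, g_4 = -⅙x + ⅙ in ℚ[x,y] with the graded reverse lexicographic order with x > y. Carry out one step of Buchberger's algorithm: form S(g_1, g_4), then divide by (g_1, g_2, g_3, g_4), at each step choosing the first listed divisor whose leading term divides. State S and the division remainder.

lcm(LM(g_1), LM(g_4)) = x².
S = (lcm/LT(g_1))·g_1 − (lcm/LT(g_4))·g_4 = ⅚x + 4/3y - 13/6.
Reduce S modulo (g_1, g_2, g_3, g_4) in that order:
  leading term x: subtract (-5)·g_4 from ⅚x + 4/3y - 13/6 → 4/3y - 4/3
  leading term y: subtract (⅓)·g_2 from 4/3y - 4/3 → 0
The remainder is 0, so this S-polynomial contributes no new basis element.

S(g_1, g_4) = ⅚x + 4/3y - 13/6; remainder on division = 0.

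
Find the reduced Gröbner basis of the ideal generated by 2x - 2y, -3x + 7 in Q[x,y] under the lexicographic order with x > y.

G = {x - 7/3, y - 7/3}

f_1 = 2x - 2y, LT = x.
f_2 = -3x + 7, LT = x.

S(f_1,f_2): lcm = x. S = -y + 7/3.
  leading term y: no divisor's leading term divides it; move -y to the remainder.
  leading term 1: no divisor's leading term divides it; move 7/3 to the remainder.
  remainder -y + 7/3 ≠ 0; add g_3 = -y + 7/3 to the basis.

The other S-polynomials (S(f_1,g_3), S(f_2,g_3)) all reduce to 0 modulo the current basis, so we have a Gröbner basis.
Inter-reduce: drop elements whose leading term is divisible by another's, tail-reduce, and make monic.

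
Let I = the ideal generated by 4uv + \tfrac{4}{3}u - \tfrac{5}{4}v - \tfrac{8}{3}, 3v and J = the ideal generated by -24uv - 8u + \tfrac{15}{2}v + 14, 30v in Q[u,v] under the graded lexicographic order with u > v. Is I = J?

No, the ideals differ.

Equality of ideals is decidable: compute both reduced Gröbner bases (unique for the ordering) and check whether they agree.
Buchberger on the first generating set:
f_1 = 4uv + \tfrac{4}{3}u - \tfrac{5}{4}v - \tfrac{8}{3}, LT = uv.
f_2 = 3v, LT = v.

S(f_1,f_2): lcm = uv. S = \tfrac{1}{3}u - \tfrac{5}{16}v - \tfrac{2}{3}.
  leading term u: no divisor's leading term divides it; move \tfrac{1}{3}u to the remainder.
  leading term v: subtract (-\tfrac{5}{48})·f_2 from -\tfrac{5}{16}v - \tfrac{2}{3} → -\tfrac{2}{3}
  leading term 1: no divisor's leading term divides it; move -\tfrac{2}{3} to the remainder.
  remainder \tfrac{1}{3}u - \tfrac{2}{3} ≠ 0; add g_3 = \tfrac{1}{3}u - \tfrac{2}{3} to the basis.

The other S-polynomials (S(f_1,g_3), S(f_2,g_3)) all reduce to 0 modulo the current basis, so we have a Gröbner basis.
Inter-reduce: drop elements whose leading term is divisible by another's, tail-reduce, and make monic.
Reduced Gröbner basis: {u - 2, v}.

Buchberger on the second generating set:
h_1 = -24uv - 8u + \tfrac{15}{2}v + 14, LT = uv.
h_2 = 30v, LT = v.

S(h_1,h_2): lcm = uv. S = \tfrac{1}{3}u - \tfrac{5}{16}v - \tfrac{7}{12}.
  leading term u: no divisor's leading term divides it; move \tfrac{1}{3}u to the remainder.
  leading term v: subtract (-\tfrac{1}{96})·h_2 from -\tfrac{5}{16}v - \tfrac{7}{12} → -\tfrac{7}{12}
  leading term 1: no divisor's leading term divides it; move -\tfrac{7}{12} to the remainder.
  remainder \tfrac{1}{3}u - \tfrac{7}{12} ≠ 0; add k_3 = \tfrac{1}{3}u - \tfrac{7}{12} to the basis.

The other S-polynomials (S(h_1,k_3), S(h_2,k_3)) all reduce to 0 modulo the current basis, so we have a Gröbner basis.
Inter-reduce: drop elements whose leading term is divisible by another's, tail-reduce, and make monic.
Reduced Gröbner basis: {u - \tfrac{7}{4}, v}.

These differ, so the ideals are not equal.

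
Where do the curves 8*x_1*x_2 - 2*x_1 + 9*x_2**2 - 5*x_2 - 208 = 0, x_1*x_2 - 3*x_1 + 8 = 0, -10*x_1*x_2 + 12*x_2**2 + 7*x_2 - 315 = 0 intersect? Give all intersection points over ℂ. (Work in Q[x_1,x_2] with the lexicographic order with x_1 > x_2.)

Compute a lex Gröbner basis by Buchberger's algorithm.
f_1 = 8*x_1*x_2 - 2*x_1 + 9*x_2**2 - 5*x_2 - 208, LT = x_1*x_2.
f_2 = x_1*x_2 - 3*x_1 + 8, LT = x_1*x_2.
f_3 = -10*x_1*x_2 + 12*x_2**2 + 7*x_2 - 315, LT = x_1*x_2.

S(f_1,f_2): lcm = x_1*x_2. S = 11/4*x_1 + 9/8*x_2**2 - 5/8*x_2 - 34.
  leading term x_1: no divisor's leading term divides it; move 11/4*x_1 to the remainder.
  leading term x_2**2: no divisor's leading term divides it; move 9/8*x_2**2 to the remainder.
  leading term x_2: no divisor's leading term divides it; move -5/8*x_2 to the remainder.
  leading term 1: no divisor's leading term divides it; move -34 to the remainder.
  remainder 11/4*x_1 + 9/8*x_2**2 - 5/8*x_2 - 34 ≠ 0; add h_4 = 11/4*x_1 + 9/8*x_2**2 - 5/8*x_2 - 34 to the basis.

S(f_1,f_3): lcm = x_1*x_2. S = -1/4*x_1 + 93/40*x_2**2 + 3/40*x_2 - 115/2.
  leading term x_1: subtract (-1/11)·h_4 from -1/4*x_1 + 93/40*x_2**2 + 3/40*x_2 - 115/2 → 267/110*x_2**2 + 1/55*x_2 - 1333/22
  leading term x_2**2: no divisor's leading term divides it; move 267/110*x_2**2 to the remainder.
  leading term x_2: no divisor's leading term divides it; move 1/55*x_2 to the remainder.
  leading term 1: no divisor's leading term divides it; move -1333/22 to the remainder.
  remainder 267/110*x_2**2 + 1/55*x_2 - 1333/22 ≠ 0; add h_5 = 267/110*x_2**2 + 1/55*x_2 - 1333/22 to the basis.

S(f_1,h_4): lcm = x_1*x_2. S = -1/4*x_1 - 9/22*x_2**3 + 119/88*x_2**2 + 1033/88*x_2 - 26.
  leading term x_1: subtract (-1/11)·h_4 from -1/4*x_1 - 9/22*x_2**3 + 119/88*x_2**2 + 1033/88*x_2 - 26 → -9/22*x_2**3 + 16/11*x_2**2 + 257/22*x_2 - 320/11
  leading term x_2**3: subtract (-15/89*x_2)·h_5 from -9/22*x_2**3 + 16/11*x_2**2 + 257/22*x_2 - 320/11 → 1427/979*x_2**2 + 1439/979*x_2 - 320/11
  leading term x_2**2: subtract (14270/23763)·h_5 from 1427/979*x_2**2 + 1439/979*x_2 - 320/11 → 34669/23763*x_2 + 173345/23763
  leading term x_2: no divisor's leading term divides it; move 34669/23763*x_2 to the remainder.
  leading term 1: no divisor's leading term divides it; move 173345/23763 to the remainder.
  remainder 34669/23763*x_2 + 173345/23763 ≠ 0; add h_6 = 34669/23763*x_2 + 173345/23763 to the basis.

The other S-polynomials (S(f_2,f_3), S(f_2,h_4), S(f_3,h_4), S(f_1,h_5), S(f_2,h_5), S(f_3,h_5), S(h_4,h_5), S(f_1,h_6), S(f_2,h_6), S(f_3,h_6), S(h_4,h_6), S(h_5,h_6)) all reduce to 0 modulo the current basis, so we have a Gröbner basis.
Inter-reduce: drop elements whose leading term is divisible by another's, tail-reduce, and make monic.
Reduced Gröbner basis: {x_1 - 1, x_2 + 5}.

From the last basis element, x_2 + 5 = 0, so x_2 takes values in {-5}. Each choice, substituted upward through the basis, yields the corresponding point(s) of the solution set.
  x_2 = -5: the earlier basis element becomes x_1 - 1 = 0, giving x_1 = 1 — point (1, -5).
Each listed point satisfies every original equation (direct substitution).

{(1, -5)}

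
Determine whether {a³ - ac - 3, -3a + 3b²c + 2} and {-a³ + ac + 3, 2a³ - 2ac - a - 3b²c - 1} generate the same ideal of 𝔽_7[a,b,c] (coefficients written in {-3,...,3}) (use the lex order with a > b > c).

Two ideals are equal iff their reduced Gröbner bases coincide (the reduced basis is unique for a fixed ordering).
Buchberger on the first generating set:
f_1 = a³ - ac - 3, LT = a³.
f_2 = -3a + 3b²c + 2, LT = a.

S(f_1,f_2): lcm = a³. S = a²b²c + 3a² - ac - 3.
  leading term a²b²c: subtract (2ab²c)·f_2 from a²b²c + 3a² - ac - 3 → 3a² + ab⁴c² + 3ab²c - ac - 3
  leading term a²: subtract (-a)·f_2 from 3a² + ab⁴c² + 3ab²c - ac - 3 → ab⁴c² - ab²c - ac + 2a - 3
  leading term ab⁴c²: subtract (2b⁴c²)·f_2 from ab⁴c² - ab²c - ac + 2a - 3 → -ab²c - ac + 2a + b⁶c³ + 3b⁴c² - 3
  leading term ab²c: subtract (-2b²c)·f_2 from -ab²c - ac + 2a + b⁶c³ + 3b⁴c² - 3 → -ac + 2a + b⁶c³ + 2b⁴c² - 3b²c - 3
  leading term ac: subtract (-2c)·f_2 from -ac + 2a + b⁶c³ + 2b⁴c² - 3b²c - 3 → 2a + b⁶c³ + 2b⁴c² - b²c² - 3b²c - 3c - 3
  leading term a: subtract (-3)·f_2 from 2a + b⁶c³ + 2b⁴c² - b²c² - 3b²c - 3c - 3 → b⁶c³ + 2b⁴c² - b²c² - b²c - 3c + 3
  leading term b⁶c³: no divisor's leading term divides it; move b⁶c³ to the remainder.
  leading term b⁴c²: no divisor's leading term divides it; move 2b⁴c² to the remainder.
  leading term b²c²: no divisor's leading term divides it; move -b²c² to the remainder.
  leading term b²c: no divisor's leading term divides it; move -b²c to the remainder.
  leading term c: no divisor's leading term divides it; move -3c to the remainder.
  leading term 1: no divisor's leading term divides it; move 3 to the remainder.
  remainder b⁶c³ + 2b⁴c² - b²c² - b²c - 3c + 3 ≠ 0; add g_3 = b⁶c³ + 2b⁴c² - b²c² - b²c - 3c + 3 to the basis.

The other S-polynomials (S(f_1,g_3), S(f_2,g_3)) all reduce to 0 modulo the current basis, so we have a Gröbner basis.
Inter-reduce: drop elements whose leading term is divisible by another's, tail-reduce, and make monic.
Reduced Gröbner basis: {a - b²c - 3, b⁶c³ + 2b⁴c² - b²c² - b²c - 3c + 3}.

Buchberger on the second generating set:
h_1 = -a³ + ac + 3, LT = a³.
h_2 = 2a³ - 2ac - a - 3b²c - 1, LT = a³.

S(h_1,h_2): lcm = a³. S = -3a - 2b²c + 1.
  leading term a: no divisor's leading term divides it; move -3a to the remainder.
  leading term b²c: no divisor's leading term divides it; move -2b²c to the remainder.
  leading term 1: no divisor's leading term divides it; move 1 to the remainder.
  remainder -3a - 2b²c + 1 ≠ 0; add k_3 = -3a - 2b²c + 1 to the basis.

S(h_1,k_3): lcm = a³. S = -3a²b²c - 2a² - ac - 3.
  leading term a²b²c: subtract (ab²c)·k_3 from -3a²b²c - 2a² - ac - 3 → -2a² + 2ab⁴c² - ab²c - ac - 3
  leading term a²: subtract (3a)·k_3 from -2a² + 2ab⁴c² - ab²c - ac - 3 → 2ab⁴c² - 2ab²c - ac - 3a - 3
  leading term ab⁴c²: subtract (-3b⁴c²)·k_3 from 2ab⁴c² - 2ab²c - ac - 3a - 3 → -2ab²c - ac - 3a + b⁶c³ + 3b⁴c² - 3
  leading term ab²c: subtract (3b²c)·k_3 from -2ab²c - ac - 3a + b⁶c³ + 3b⁴c² - 3 → -ac - 3a + b⁶c³ + 2b⁴c² - 3b²c - 3
  leading term ac: subtract (-2c)·k_3 from -ac - 3a + b⁶c³ + 2b⁴c² - 3b²c - 3 → -3a + b⁶c³ + 2b⁴c² + 3b²c² - 3b²c + 2c - 3
  leading term a: subtract (1)·k_3 from -3a + b⁶c³ + 2b⁴c² + 3b²c² - 3b²c + 2c - 3 → b⁶c³ + 2b⁴c² + 3b²c² - b²c + 2c + 3
  leading term b⁶c³: no divisor's leading term divides it; move b⁶c³ to the remainder.
  leading term b⁴c²: no divisor's leading term divides it; move 2b⁴c² to the remainder.
  leading term b²c²: no divisor's leading term divides it; move 3b²c² to the remainder.
  leading term b²c: no divisor's leading term divides it; move -b²c to the remainder.
  leading term c: no divisor's leading term divides it; move 2c to the remainder.
  leading term 1: no divisor's leading term divides it; move 3 to the remainder.
  remainder b⁶c³ + 2b⁴c² + 3b²c² - b²c + 2c + 3 ≠ 0; add k_4 = b⁶c³ + 2b⁴c² + 3b²c² - b²c + 2c + 3 to the basis.

The other S-polynomials (S(h_2,k_3), S(h_1,k_4), S(h_2,k_4), S(k_3,k_4)) all reduce to 0 modulo the current basis, so we have a Gröbner basis.
Inter-reduce: drop elements whose leading term is divisible by another's, tail-reduce, and make monic.
Reduced Gröbner basis: {a + 3b²c + 2, b⁶c³ + 2b⁴c² + 3b²c² - b²c + 2c + 3}.

These differ, so the ideals are not equal.

No, the ideals differ.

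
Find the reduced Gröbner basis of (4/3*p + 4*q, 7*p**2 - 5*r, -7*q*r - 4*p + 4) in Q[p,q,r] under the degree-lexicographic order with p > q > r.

G = {q**2 - 5/63*r, q*r - 12/7*q - 4/7, r**2 - 36/5*q - 12/7*r, p + 3*q}

Buchberger's algorithm terminates because the ascending chain of leading-term ideals stabilizes.

f_1 = 4/3*p + 4*q, LT = p.
f_2 = 7*p**2 - 5*r, LT = p**2.
f_3 = -7*q*r - 4*p + 4, LT = q*r.

S(f_1,f_2): lcm = p**2. S = 3*p*q + 5/7*r.
  leading term p*q: subtract (9/4*q)·f_1 from 3*p*q + 5/7*r → -9*q**2 + 5/7*r
  leading term q**2: no divisor's leading term divides it; move -9*q**2 to the remainder.
  leading term r: no divisor's leading term divides it; move 5/7*r to the remainder.
  remainder -9*q**2 + 5/7*r ≠ 0; add g_4 = -9*q**2 + 5/7*r to the basis.

S(f_3,g_4): lcm = q**2*r. S = 4/7*p*q + 5/63*r**2 - 4/7*q.
  leading term p*q: subtract (3/7*q)·f_1 from 4/7*p*q + 5/63*r**2 - 4/7*q → -12/7*q**2 + 5/63*r**2 - 4/7*q
  leading term q**2: subtract (4/21)·g_4 from -12/7*q**2 + 5/63*r**2 - 4/7*q → 5/63*r**2 - 4/7*q - 20/147*r
  leading term r**2: no divisor's leading term divides it; move 5/63*r**2 to the remainder.
  leading term q: no divisor's leading term divides it; move -4/7*q to the remainder.
  leading term r: no divisor's leading term divides it; move -20/147*r to the remainder.
  remainder 5/63*r**2 - 4/7*q - 20/147*r ≠ 0; add g_5 = 5/63*r**2 - 4/7*q - 20/147*r to the basis.

The other S-polynomials (S(f_1,f_3), S(f_2,f_3), S(f_1,g_4), S(f_2,g_4), S(f_1,g_5), S(f_2,g_5), S(f_3,g_5), S(g_4,g_5)) all reduce to 0 modulo the current basis, so we have a Gröbner basis.
Inter-reduce: drop elements whose leading term is divisible by another's, tail-reduce, and make monic.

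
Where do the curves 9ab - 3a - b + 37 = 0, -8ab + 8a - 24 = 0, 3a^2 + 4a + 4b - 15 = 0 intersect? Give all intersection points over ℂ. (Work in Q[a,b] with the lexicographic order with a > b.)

{(-1, 4)}

Compute a lex Gröbner basis by Buchberger's algorithm.
f_1 = 9ab - 3a - b + 37, LT = ab.
f_2 = -8ab + 8a - 24, LT = ab.
f_3 = 3a^2 + 4a + 4b - 15, LT = a^2.

S(f_1,f_2): lcm = ab. S = 2/3a - 1/9b + 10/9.
  leading term a: no divisor's leading term divides it; move 2/3a to the remainder.
  leading term b: no divisor's leading term divides it; move -1/9b to the remainder.
  leading term 1: no divisor's leading term divides it; move 10/9 to the remainder.
  remainder 2/3a - 1/9b + 10/9 ≠ 0; add h_4 = 2/3a - 1/9b + 10/9 to the basis.

S(f_1,f_3): lcm = a^2b. S = -1/3a^2 - 13/9ab + 37/9a - 4/3b^2 + 5b.
  leading term a^2: subtract (-1/9)·f_3 from -1/3a^2 - 13/9ab + 37/9a - 4/3b^2 + 5b → -13/9ab + 41/9a - 4/3b^2 + 49/9b - 5/3
  leading term ab: subtract (-13/81)·f_1 from -13/9ab + 41/9a - 4/3b^2 + 49/9b - 5/3 → 110/27a - 4/3b^2 + 428/81b + 346/81
  leading term a: subtract (55/9)·h_4 from 110/27a - 4/3b^2 + 428/81b + 346/81 → -4/3b^2 + 161/27b - 68/27
  leading term b^2: no divisor's leading term divides it; move -4/3b^2 to the remainder.
  leading term b: no divisor's leading term divides it; move 161/27b to the remainder.
  leading term 1: no divisor's leading term divides it; move -68/27 to the remainder.
  remainder -4/3b^2 + 161/27b - 68/27 ≠ 0; add h_5 = -4/3b^2 + 161/27b - 68/27 to the basis.

S(f_2,f_3): lcm = a^2b. S = -a^2 - 4/3ab + 3a - 4/3b^2 + 5b.
  leading term a^2: subtract (-1/3)·f_3 from -a^2 - 4/3ab + 3a - 4/3b^2 + 5b → -4/3ab + 13/3a - 4/3b^2 + 19/3b - 5
  leading term ab: subtract (-4/27)·f_1 from -4/3ab + 13/3a - 4/3b^2 + 19/3b - 5 → 35/9a - 4/3b^2 + 167/27b + 13/27
  leading term a: subtract (35/6)·h_4 from 35/9a - 4/3b^2 + 167/27b + 13/27 → -4/3b^2 + 41/6b - 6
  leading term b^2: subtract (1)·h_5 from -4/3b^2 + 41/6b - 6 → 47/54b - 94/27
  leading term b: no divisor's leading term divides it; move 47/54b to the remainder.
  leading term 1: no divisor's leading term divides it; move -94/27 to the remainder.
  remainder 47/54b - 94/27 ≠ 0; add h_6 = 47/54b - 94/27 to the basis.

S(f_1,h_4): lcm = ab. S = -1/3a + 1/6b^2 - 16/9b + 37/9.
  leading term a: subtract (-1/2)·h_4 from -1/3a + 1/6b^2 - 16/9b + 37/9 → 1/6b^2 - 11/6b + 14/3
  leading term b^2: subtract (-1/8)·h_5 from 1/6b^2 - 11/6b + 14/3 → -235/216b + 235/54
  leading term b: subtract (-5/4)·h_6 from -235/216b + 235/54 → 0
  remainder 0.

S(f_2,h_4): lcm = ab. S = -a + 1/6b^2 - 5/3b + 3.
  leading term a: subtract (-3/2)·h_4 from -a + 1/6b^2 - 5/3b + 3 → 1/6b^2 - 11/6b + 14/3
  leading term b^2: subtract (-1/8)·h_5 from 1/6b^2 - 11/6b + 14/3 → -235/216b + 235/54
  leading term b: subtract (-5/4)·h_6 from -235/216b + 235/54 → 0
  remainder 0.

S(f_3,h_4): lcm = a^2. S = 1/6ab - 1/3a + 4/3b - 5.
  leading term ab: subtract (1/54)·f_1 from 1/6ab - 1/3a + 4/3b - 5 → -5/18a + 73/54b - 307/54
  leading term a: subtract (-5/12)·h_4 from -5/18a + 73/54b - 307/54 → 47/36b - 47/9
  leading term b: subtract (3/2)·h_6 from 47/36b - 47/9 → 0
  remainder 0.

S(f_1,h_5): lcm = ab^2. S = 149/36ab - 17/9a - 1/9b^2 + 37/9b.
  leading term ab: subtract (149/324)·f_1 from 149/36ab - 17/9a - 1/9b^2 + 37/9b → -55/108a - 1/9b^2 + 1481/324b - 5513/324
  leading term a: subtract (-55/72)·h_4 from -55/108a - 1/9b^2 + 1481/324b - 5513/324 → -1/9b^2 + 323/72b - 97/6
  leading term b^2: subtract (1/12)·h_5 from -1/9b^2 + 323/72b - 97/6 → 2585/648b - 2585/162
  leading term b: subtract (55/12)·h_6 from 2585/648b - 2585/162 → 0
  remainder 0.

S(f_2,h_5): lcm = ab^2. S = 125/36ab - 17/9a + 3b.
  leading term ab: subtract (125/324)·f_1 from 125/36ab - 17/9a + 3b → -79/108a + 1097/324b - 4625/324
  leading term a: subtract (-79/72)·h_4 from -79/108a + 1097/324b - 4625/324 → 235/72b - 235/18
  leading term b: subtract (15/4)·h_6 from 235/72b - 235/18 → 0
  remainder 0.

S(f_3,h_5): leading monomials are coprime, so the S-polynomial reduces to 0 (Buchberger's first criterion).
S(h_4,h_5): leading monomials are coprime, so the S-polynomial reduces to 0 (Buchberger's first criterion).
S(f_1,h_6): lcm = ab. S = 11/3a - 1/9b + 37/9.
  leading term a: subtract (11/2)·h_4 from 11/3a - 1/9b + 37/9 → 1/2b - 2
  leading term b: subtract (27/47)·h_6 from 1/2b - 2 → 0
  remainder 0.

S(f_2,h_6): lcm = ab. S = 3a + 3.
  leading term a: subtract (9/2)·h_4 from 3a + 3 → 1/2b - 2
  leading term b: subtract (27/47)·h_6 from 1/2b - 2 → 0
  remainder 0.

S(f_3,h_6): leading monomials are coprime, so the S-polynomial reduces to 0 (Buchberger's first criterion).
S(h_4,h_6): leading monomials are coprime, so the S-polynomial reduces to 0 (Buchberger's first criterion).
S(h_5,h_6): lcm = b^2. S = -17/36b + 17/9.
  leading term b: subtract (-51/94)·h_6 from -17/36b + 17/9 → 0
  remainder 0.

Every S-polynomial of the final basis reduces to 0, so we have a Gröbner basis.
Inter-reduce: drop elements whose leading term is divisible by another's, tail-reduce, and make monic.
Reduced Gröbner basis: {a + 1, b - 4}.

Elimination: the polynomial b - 4 lies in the elimination ideal for b, so b ∈ {4}. For each such b, the remaining basis elements (now univariate) give the rest of the solution.
  b = 4: the earlier basis element becomes a + 1 = 0, giving a = -1 — point (-1, 4).
Check: every point annihilates each of the original generators.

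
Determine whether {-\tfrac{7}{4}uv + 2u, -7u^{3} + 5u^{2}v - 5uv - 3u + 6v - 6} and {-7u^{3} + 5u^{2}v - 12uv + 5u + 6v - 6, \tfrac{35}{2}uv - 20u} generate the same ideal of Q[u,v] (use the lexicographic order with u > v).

Equality of ideals is decidable: compute both reduced Gröbner bases (unique for the ordering) and check whether they agree.
Buchberger on the first generating set:
f_1 = -\tfrac{7}{4}uv + 2u, LT = uv.
f_2 = -7u^{3} + 5u^{2}v - 5uv - 3u + 6v - 6, LT = u^{3}.

S(f_1,f_2): lcm = u^{3}v. S = -\tfrac{8}{7}u^{3} + \tfrac{5}{7}u^{2}v^{2} - \tfrac{5}{7}uv^{2} - \tfrac{3}{7}uv + \tfrac{6}{7}v^{2} - \tfrac{6}{7}v.
  leading term u^{3}: subtract (\tfrac{8}{49})·f_2 from -\tfrac{8}{7}u^{3} + \tfrac{5}{7}u^{2}v^{2} - \tfrac{5}{7}uv^{2} - \tfrac{3}{7}uv + \tfrac{6}{7}v^{2} - \tfrac{6}{7}v → \tfrac{5}{7}u^{2}v^{2} - \tfrac{40}{49}u^{2}v - \tfrac{5}{7}uv^{2} + \tfrac{19}{49}uv + \tfrac{24}{49}u + \tfrac{6}{7}v^{2} - \tfrac{90}{49}v + \tfrac{48}{49}
  leading term u^{2}v^{2}: subtract (-\tfrac{20}{49}uv)·f_1 from \tfrac{5}{7}u^{2}v^{2} - \tfrac{40}{49}u^{2}v - \tfrac{5}{7}uv^{2} + \tfrac{19}{49}uv + \tfrac{24}{49}u + \tfrac{6}{7}v^{2} - \tfrac{90}{49}v + \tfrac{48}{49} → -\tfrac{5}{7}uv^{2} + \tfrac{19}{49}uv + \tfrac{24}{49}u + \tfrac{6}{7}v^{2} - \tfrac{90}{49}v + \tfrac{48}{49}
  leading term uv^{2}: subtract (\tfrac{20}{49}v)·f_1 from -\tfrac{5}{7}uv^{2} + \tfrac{19}{49}uv + \tfrac{24}{49}u + \tfrac{6}{7}v^{2} - \tfrac{90}{49}v + \tfrac{48}{49} → -\tfrac{3}{7}uv + \tfrac{24}{49}u + \tfrac{6}{7}v^{2} - \tfrac{90}{49}v + \tfrac{48}{49}
  leading term uv: subtract (\tfrac{12}{49})·f_1 from -\tfrac{3}{7}uv + \tfrac{24}{49}u + \tfrac{6}{7}v^{2} - \tfrac{90}{49}v + \tfrac{48}{49} → \tfrac{6}{7}v^{2} - \tfrac{90}{49}v + \tfrac{48}{49}
  leading term v^{2}: no divisor's leading term divides it; move \tfrac{6}{7}v^{2} to the remainder.
  leading term v: no divisor's leading term divides it; move -\tfrac{90}{49}v to the remainder.
  leading term 1: no divisor's leading term divides it; move \tfrac{48}{49} to the remainder.
  remainder \tfrac{6}{7}v^{2} - \tfrac{90}{49}v + \tfrac{48}{49} ≠ 0; add g_3 = \tfrac{6}{7}v^{2} - \tfrac{90}{49}v + \tfrac{48}{49} to the basis.

The other S-polynomials (S(f_1,g_3), S(f_2,g_3)) all reduce to 0 modulo the current basis, so we have a Gröbner basis.
Inter-reduce: drop elements whose leading term is divisible by another's, tail-reduce, and make monic.
Reduced Gröbner basis: {u^{3} - \tfrac{40}{49}u^{2} + \tfrac{61}{49}u - \tfrac{6}{7}v + \tfrac{6}{7}, uv - \tfrac{8}{7}u, v^{2} - \tfrac{15}{7}v + \tfrac{8}{7}}.

Buchberger on the second generating set:
h_1 = -7u^{3} + 5u^{2}v - 12uv + 5u + 6v - 6, LT = u^{3}.
h_2 = \tfrac{35}{2}uv - 20u, LT = uv.

S(h_1,h_2): lcm = u^{3}v. S = \tfrac{8}{7}u^{3} - \tfrac{5}{7}u^{2}v^{2} + \tfrac{12}{7}uv^{2} - \tfrac{5}{7}uv - \tfrac{6}{7}v^{2} + \tfrac{6}{7}v.
  leading term u^{3}: subtract (-\tfrac{8}{49})·h_1 from \tfrac{8}{7}u^{3} - \tfrac{5}{7}u^{2}v^{2} + \tfrac{12}{7}uv^{2} - \tfrac{5}{7}uv - \tfrac{6}{7}v^{2} + \tfrac{6}{7}v → -\tfrac{5}{7}u^{2}v^{2} + \tfrac{40}{49}u^{2}v + \tfrac{12}{7}uv^{2} - \tfrac{131}{49}uv + \tfrac{40}{49}u - \tfrac{6}{7}v^{2} + \tfrac{90}{49}v - \tfrac{48}{49}
  leading term u^{2}v^{2}: subtract (-\tfrac{2}{49}uv)·h_2 from -\tfrac{5}{7}u^{2}v^{2} + \tfrac{40}{49}u^{2}v + \tfrac{12}{7}uv^{2} - \tfrac{131}{49}uv + \tfrac{40}{49}u - \tfrac{6}{7}v^{2} + \tfrac{90}{49}v - \tfrac{48}{49} → \tfrac{12}{7}uv^{2} - \tfrac{131}{49}uv + \tfrac{40}{49}u - \tfrac{6}{7}v^{2} + \tfrac{90}{49}v - \tfrac{48}{49}
  leading term uv^{2}: subtract (\tfrac{24}{245}v)·h_2 from \tfrac{12}{7}uv^{2} - \tfrac{131}{49}uv + \tfrac{40}{49}u - \tfrac{6}{7}v^{2} + \tfrac{90}{49}v - \tfrac{48}{49} → -\tfrac{5}{7}uv + \tfrac{40}{49}u - \tfrac{6}{7}v^{2} + \tfrac{90}{49}v - \tfrac{48}{49}
  leading term uv: subtract (-\tfrac{2}{49})·h_2 from -\tfrac{5}{7}uv + \tfrac{40}{49}u - \tfrac{6}{7}v^{2} + \tfrac{90}{49}v - \tfrac{48}{49} → -\tfrac{6}{7}v^{2} + \tfrac{90}{49}v - \tfrac{48}{49}
  leading term v^{2}: no divisor's leading term divides it; move -\tfrac{6}{7}v^{2} to the remainder.
  leading term v: no divisor's leading term divides it; move \tfrac{90}{49}v to the remainder.
  leading term 1: no divisor's leading term divides it; move -\tfrac{48}{49} to the remainder.
  remainder -\tfrac{6}{7}v^{2} + \tfrac{90}{49}v - \tfrac{48}{49} ≠ 0; add k_3 = -\tfrac{6}{7}v^{2} + \tfrac{90}{49}v - \tfrac{48}{49} to the basis.

The other S-polynomials (S(h_1,k_3), S(h_2,k_3)) all reduce to 0 modulo the current basis, so we have a Gröbner basis.
Inter-reduce: drop elements whose leading term is divisible by another's, tail-reduce, and make monic.
Reduced Gröbner basis: {u^{3} - \tfrac{40}{49}u^{2} + \tfrac{61}{49}u - \tfrac{6}{7}v + \tfrac{6}{7}, uv - \tfrac{8}{7}u, v^{2} - \tfrac{15}{7}v + \tfrac{8}{7}}.

These coincide, so the ideals are equal.

Yes, the ideals are equal.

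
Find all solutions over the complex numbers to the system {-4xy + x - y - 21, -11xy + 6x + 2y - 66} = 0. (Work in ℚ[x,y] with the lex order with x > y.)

{(4, -1), (-27/13, 60/19)}

Compute a lex Gröbner basis by Buchberger's algorithm.
f_1 = -4xy + x - y - 21, LT = xy.
f_2 = -11xy + 6x + 2y - 66, LT = xy.

S(f_1,f_2): lcm = xy. S = 13/44x + 19/44y - ¾.
  reduce S modulo (f_1, f_2):
  remainder 13/44x + 19/44y - ¾ ≠ 0; add h_3 = 13/44x + 19/44y - ¾ to the basis.

S(f_1,h_3): lcm = xy. S = -¼x - 19/13y² + 145/52y + 21/4.
  reduce S modulo (f_1, f_2, h_3):
  remainder -19/13y² + 41/13y + 60/13 ≠ 0; add h_4 = -19/13y² + 41/13y + 60/13 to the basis.

The other S-polynomials (S(f_2,h_3), S(f_1,h_4), S(f_2,h_4), S(h_3,h_4)) all reduce to 0 modulo the current basis, so we have a Gröbner basis.
Inter-reduce: drop elements whose leading term is divisible by another's, tail-reduce, and make monic.
Reduced Gröbner basis: {x + 19/13y - 33/13, y² - 41/19y - 60/19}.

Elimination: the polynomial y² - 41/19y - 60/19 lies in the elimination ideal for y, so y ∈ {-1, 60/19}. For each such y, the remaining basis elements (now univariate) give the rest of the solution.
  y = -1: the earlier basis element becomes x - 4 = 0, giving x = 4 — point (4, -1).
  y = 60/19: the earlier basis element becomes x + 27/13 = 0, giving x = -27/13 — point (-27/13, 60/19).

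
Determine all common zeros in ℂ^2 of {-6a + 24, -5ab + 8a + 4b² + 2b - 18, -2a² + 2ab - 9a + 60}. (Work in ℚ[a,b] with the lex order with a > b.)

{(4, 1)}

Compute a lex Gröbner basis by Buchberger's algorithm.
f_1 = -6a + 24, LT = a.
f_2 = -5ab + 8a + 4b² + 2b - 18, LT = ab.
f_3 = -2a² + 2ab - 9a + 60, LT = a².

S(f_1,f_2): lcm = ab. S = 8/5a + ⅘b² - 18/5b - 18/5.
  reduce S modulo (f_1, f_2, f_3):
  remainder ⅘b² - 18/5b + 14/5 ≠ 0; add h_4 = ⅘b² - 18/5b + 14/5 to the basis.

S(f_1,f_3): lcm = a². S = ab - 17/2a + 30.
  reduce S modulo (f_1, f_2, f_3, h_4):
  remainder 4b - 4 ≠ 0; add h_5 = 4b - 4 to the basis.

The other S-polynomials (S(f_2,f_3), S(f_1,h_4), S(f_2,h_4), S(f_3,h_4), S(f_1,h_5), S(f_2,h_5), S(f_3,h_5), S(h_4,h_5)) all reduce to 0 modulo the current basis, so we have a Gröbner basis.
Inter-reduce: drop elements whose leading term is divisible by another's, tail-reduce, and make monic.
Reduced Gröbner basis: {a - 4, b - 1}.

From the last basis element, b - 1 = 0, so b takes values in {1}. Each choice, substituted upward through the basis, yields the corresponding point(s) of the solution set.
  b = 1: the earlier basis element becomes a - 4 = 0, giving a = 4 — point (4, 1).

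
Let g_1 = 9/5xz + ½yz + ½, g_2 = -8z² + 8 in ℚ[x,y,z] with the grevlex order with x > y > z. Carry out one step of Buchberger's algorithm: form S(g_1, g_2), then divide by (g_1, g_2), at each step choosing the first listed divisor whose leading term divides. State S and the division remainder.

lcm(LM(g_1), LM(g_2)) = xz².
S = (lcm/LT(g_1))·g_1 − (lcm/LT(g_2))·g_2 = 5/18yz² + x + 5/18z.
Reduce S modulo (g_1, g_2) in that order:
  leading term yz²: subtract (-5/144y)·g_2 from 5/18yz² + x + 5/18z → x + 5/18y + 5/18z
  leading term x: no divisor's leading term divides it; move x to the remainder.
  leading term y: no divisor's leading term divides it; move 5/18y to the remainder.
  leading term z: no divisor's leading term divides it; move 5/18z to the remainder.
The remainder x + 5/18y + 5/18z is nonzero, so it would be added as the next basis element.

S(g_1, g_2) = 5/18yz² + x + 5/18z; remainder on division = x + 5/18y + 5/18z.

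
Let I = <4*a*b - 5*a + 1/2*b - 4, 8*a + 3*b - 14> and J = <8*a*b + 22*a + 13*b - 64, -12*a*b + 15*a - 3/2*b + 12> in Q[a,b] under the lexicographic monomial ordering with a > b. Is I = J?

Yes, the ideals are equal.

Equality of ideals is decidable: compute both reduced Gröbner bases (unique for the ordering) and check whether they agree.
Buchberger on the first generating set:
f_1 = 4*a*b - 5*a + 1/2*b - 4, LT = a*b.
f_2 = 8*a + 3*b - 14, LT = a.

S(f_1,f_2): lcm = a*b. S = -5/4*a - 3/8*b**2 + 15/8*b - 1.
  leading term a: subtract (-5/32)·f_2 from -5/4*a - 3/8*b**2 + 15/8*b - 1 → -3/8*b**2 + 75/32*b - 51/16
  leading term b**2: no divisor's leading term divides it; move -3/8*b**2 to the remainder.
  leading term b: no divisor's leading term divides it; move 75/32*b to the remainder.
  leading term 1: no divisor's leading term divides it; move -51/16 to the remainder.
  remainder -3/8*b**2 + 75/32*b - 51/16 ≠ 0; add g_3 = -3/8*b**2 + 75/32*b - 51/16 to the basis.

S(f_1,g_3): lcm = a*b**2. S = 5*a*b - 17/2*a + 1/8*b**2 - b.
  leading term a*b: subtract (5/4)·f_1 from 5*a*b - 17/2*a + 1/8*b**2 - b → -9/4*a + 1/8*b**2 - 13/8*b + 5
  leading term a: subtract (-9/32)·f_2 from -9/4*a + 1/8*b**2 - 13/8*b + 5 → 1/8*b**2 - 25/32*b + 17/16
  leading term b**2: subtract (-1/3)·g_3 from 1/8*b**2 - 25/32*b + 17/16 → 0
  remainder 0.

S(f_2,g_3): leading monomials are coprime, so the S-polynomial reduces to 0 (Buchberger's first criterion).
Every S-polynomial of the final basis reduces to 0, so we have a Gröbner basis.
Inter-reduce: drop elements whose leading term is divisible by another's, tail-reduce, and make monic.
Reduced Gröbner basis: {a + 3/8*b - 7/4, b**2 - 25/4*b + 17/2}.

Buchberger on the second generating set:
h_1 = 8*a*b + 22*a + 13*b - 64, LT = a*b.
h_2 = -12*a*b + 15*a - 3/2*b + 12, LT = a*b.

S(h_1,h_2): lcm = a*b. S = 4*a + 3/2*b - 7.
  leading term a: no divisor's leading term divides it; move 4*a to the remainder.
  leading term b: no divisor's leading term divides it; move 3/2*b to the remainder.
  leading term 1: no divisor's leading term divides it; move -7 to the remainder.
  remainder 4*a + 3/2*b - 7 ≠ 0; add k_3 = 4*a + 3/2*b - 7 to the basis.

S(h_1,k_3): lcm = a*b. S = 11/4*a - 3/8*b**2 + 27/8*b - 8.
  leading term a: subtract (11/16)·k_3 from 11/4*a - 3/8*b**2 + 27/8*b - 8 → -3/8*b**2 + 75/32*b - 51/16
  leading term b**2: no divisor's leading term divides it; move -3/8*b**2 to the remainder.
  leading term b: no divisor's leading term divides it; move 75/32*b to the remainder.
  leading term 1: no divisor's leading term divides it; move -51/16 to the remainder.
  remainder -3/8*b**2 + 75/32*b - 51/16 ≠ 0; add k_4 = -3/8*b**2 + 75/32*b - 51/16 to the basis.

S(h_2,k_3): lcm = a*b. S = -5/4*a - 3/8*b**2 + 15/8*b - 1.
  leading term a: subtract (-5/16)·k_3 from -5/4*a - 3/8*b**2 + 15/8*b - 1 → -3/8*b**2 + 75/32*b - 51/16
  leading term b**2: subtract (1)·k_4 from -3/8*b**2 + 75/32*b - 51/16 → 0
  remainder 0.

S(h_1,k_4): lcm = a*b**2. S = 9*a*b - 17/2*a + 13/8*b**2 - 8*b.
  leading term a*b: subtract (9/8)·h_1 from 9*a*b - 17/2*a + 13/8*b**2 - 8*b → -133/4*a + 13/8*b**2 - 181/8*b + 72
  leading term a: subtract (-133/16)·k_3 from -133/4*a + 13/8*b**2 - 181/8*b + 72 → 13/8*b**2 - 325/32*b + 221/16
  leading term b**2: subtract (-13/3)·k_4 from 13/8*b**2 - 325/32*b + 221/16 → 0
  remainder 0.

S(h_2,k_4): lcm = a*b**2. S = 5*a*b - 17/2*a + 1/8*b**2 - b.
  leading term a*b: subtract (5/8)·h_1 from 5*a*b - 17/2*a + 1/8*b**2 - b → -89/4*a + 1/8*b**2 - 73/8*b + 40
  leading term a: subtract (-89/16)·k_3 from -89/4*a + 1/8*b**2 - 73/8*b + 40 → 1/8*b**2 - 25/32*b + 17/16
  leading term b**2: subtract (-1/3)·k_4 from 1/8*b**2 - 25/32*b + 17/16 → 0
  remainder 0.

S(k_3,k_4): leading monomials are coprime, so the S-polynomial reduces to 0 (Buchberger's first criterion).
Every S-polynomial of the final basis reduces to 0, so we have a Gröbner basis.
Inter-reduce: drop elements whose leading term is divisible by another's, tail-reduce, and make monic.
Reduced Gröbner basis: {a + 3/8*b - 7/4, b**2 - 25/4*b + 17/2}.

These coincide, so the ideals are equal.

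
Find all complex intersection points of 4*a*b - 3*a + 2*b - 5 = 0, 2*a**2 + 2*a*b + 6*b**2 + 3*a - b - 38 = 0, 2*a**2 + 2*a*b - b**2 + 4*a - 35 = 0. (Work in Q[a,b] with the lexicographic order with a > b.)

{(3, 1)}

Compute a lex Gröbner basis by Buchberger's algorithm.
f_1 = 4*a*b - 3*a + 2*b - 5, LT = a*b.
f_2 = 2*a**2 + 2*a*b + 3*a + 6*b**2 - b - 38, LT = a**2.
f_3 = 2*a**2 + 2*a*b + 4*a - b**2 - 35, LT = a**2.

S(f_1,f_2): lcm = a**2*b. S = -3/4*a**2 - a*b**2 - a*b - 5/4*a - 3*b**3 + 1/2*b**2 + 19*b.
  leading term a**2: subtract (-3/8)·f_2 from -3/4*a**2 - a*b**2 - a*b - 5/4*a - 3*b**3 + 1/2*b**2 + 19*b → -a*b**2 - 1/4*a*b - 1/8*a - 3*b**3 + 11/4*b**2 + 149/8*b - 57/4
  leading term a*b**2: subtract (-1/4*b)·f_1 from -a*b**2 - 1/4*a*b - 1/8*a - 3*b**3 + 11/4*b**2 + 149/8*b - 57/4 → -a*b - 1/8*a - 3*b**3 + 13/4*b**2 + 139/8*b - 57/4
  leading term a*b: subtract (-1/4)·f_1 from -a*b - 1/8*a - 3*b**3 + 13/4*b**2 + 139/8*b - 57/4 → -7/8*a - 3*b**3 + 13/4*b**2 + 143/8*b - 31/2
  leading term a: no divisor's leading term divides it; move -7/8*a to the remainder.
  leading term b**3: no divisor's leading term divides it; move -3*b**3 to the remainder.
  leading term b**2: no divisor's leading term divides it; move 13/4*b**2 to the remainder.
  leading term b: no divisor's leading term divides it; move 143/8*b to the remainder.
  leading term 1: no divisor's leading term divides it; move -31/2 to the remainder.
  remainder -7/8*a - 3*b**3 + 13/4*b**2 + 143/8*b - 31/2 ≠ 0; add h_4 = -7/8*a - 3*b**3 + 13/4*b**2 + 143/8*b - 31/2 to the basis.

S(f_1,f_3): lcm = a**2*b. S = -3/4*a**2 - a*b**2 - 3/2*a*b - 5/4*a + 1/2*b**3 + 35/2*b.
  leading term a**2: subtract (-3/8)·f_2 from -3/4*a**2 - a*b**2 - 3/2*a*b - 5/4*a + 1/2*b**3 + 35/2*b → -a*b**2 - 3/4*a*b - 1/8*a + 1/2*b**3 + 9/4*b**2 + 137/8*b - 57/4
  leading term a*b**2: subtract (-1/4*b)·f_1 from -a*b**2 - 3/4*a*b - 1/8*a + 1/2*b**3 + 9/4*b**2 + 137/8*b - 57/4 → -3/2*a*b - 1/8*a + 1/2*b**3 + 11/4*b**2 + 127/8*b - 57/4
  leading term a*b: subtract (-3/8)·f_1 from -3/2*a*b - 1/8*a + 1/2*b**3 + 11/4*b**2 + 127/8*b - 57/4 → -5/4*a + 1/2*b**3 + 11/4*b**2 + 133/8*b - 129/8
  leading term a: subtract (10/7)·h_4 from -5/4*a + 1/2*b**3 + 11/4*b**2 + 133/8*b - 129/8 → 67/14*b**3 - 53/28*b**2 - 499/56*b + 337/56
  leading term b**3: no divisor's leading term divides it; move 67/14*b**3 to the remainder.
  leading term b**2: no divisor's leading term divides it; move -53/28*b**2 to the remainder.
  leading term b: no divisor's leading term divides it; move -499/56*b to the remainder.
  leading term 1: no divisor's leading term divides it; move 337/56 to the remainder.
  remainder 67/14*b**3 - 53/28*b**2 - 499/56*b + 337/56 ≠ 0; add h_5 = 67/14*b**3 - 53/28*b**2 - 499/56*b + 337/56 to the basis.

S(f_2,f_3): lcm = a**2. S = -1/2*a + 7/2*b**2 - 1/2*b - 3/2.
  leading term a: subtract (4/7)·h_4 from -1/2*a + 7/2*b**2 - 1/2*b - 3/2 → 12/7*b**3 + 23/14*b**2 - 75/7*b + 103/14
  leading term b**3: subtract (24/67)·h_5 from 12/7*b**3 + 23/14*b**2 - 75/7*b + 103/14 → 311/134*b**2 - 504/67*b + 697/134
  leading term b**2: no divisor's leading term divides it; move 311/134*b**2 to the remainder.
  leading term b: no divisor's leading term divides it; move -504/67*b to the remainder.
  leading term 1: no divisor's leading term divides it; move 697/134 to the remainder.
  remainder 311/134*b**2 - 504/67*b + 697/134 ≠ 0; add h_6 = 311/134*b**2 - 504/67*b + 697/134 to the basis.

S(f_1,h_4): lcm = a*b. S = -3/4*a - 24/7*b**4 + 26/7*b**3 + 143/7*b**2 - 241/14*b - 5/4.
  leading term a: subtract (6/7)·h_4 from -3/4*a - 24/7*b**4 + 26/7*b**3 + 143/7*b**2 - 241/14*b - 5/4 → -24/7*b**4 + 44/7*b**3 + 247/14*b**2 - 911/28*b + 337/28
  leading term b**4: subtract (-48/67*b)·h_5 from -24/7*b**4 + 44/7*b**3 + 247/14*b**2 - 911/28*b + 337/28 → 2312/469*b**3 + 10561/938*b**2 - 52949/1876*b + 337/28
  leading term b**3: subtract (4624/4489)·h_5 from 2312/469*b**3 + 10561/938*b**2 - 52949/1876*b + 337/28 → 118589/8978*b**2 - 341985/17956*b + 104807/17956
  leading term b**2: subtract (118589/20837)·h_6 from 118589/8978*b**2 - 341985/17956*b + 104807/17956 → 1980867/83348*b - 1980867/83348
  leading term b: no divisor's leading term divides it; move 1980867/83348*b to the remainder.
  leading term 1: no divisor's leading term divides it; move -1980867/83348 to the remainder.
  remainder 1980867/83348*b - 1980867/83348 ≠ 0; add h_7 = 1980867/83348*b - 1980867/83348 to the basis.

The other S-polynomials (S(f_2,h_4), S(f_3,h_4), S(f_1,h_5), S(f_2,h_5), S(f_3,h_5), S(h_4,h_5), S(f_1,h_6), S(f_2,h_6), S(f_3,h_6), S(h_4,h_6), S(h_5,h_6), S(f_1,h_7), S(f_2,h_7), S(f_3,h_7), S(h_4,h_7), S(h_5,h_7), S(h_6,h_7)) all reduce to 0 modulo the current basis, so we have a Gröbner basis.
Inter-reduce: drop elements whose leading term is divisible by another's, tail-reduce, and make monic.
Reduced Gröbner basis: {a - 3, b - 1}.

The lex basis is triangular: the last element involves only b. Solving b - 1 = 0 gives b ∈ {1}; substituting each value into the earlier elements determines the remaining variables.
  b = 1: the earlier basis element becomes a - 3 = 0, giving a = 3 — point (3, 1).
Check: every point annihilates each of the original generators.
This is the nonlinear analogue of row-reducing a linear system.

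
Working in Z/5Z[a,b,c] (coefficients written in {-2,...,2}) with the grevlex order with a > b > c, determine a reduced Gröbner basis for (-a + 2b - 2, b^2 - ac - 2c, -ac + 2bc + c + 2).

G = {b^2 - 2b, a - 2b + 2, c - 1}

This is the nonlinear analogue of row-reducing a linear system.

f_1 = -a + 2b - 2, LT = a.
f_2 = b^2 - ac - 2c, LT = b^2.
f_3 = -ac + 2bc + c + 2, LT = ac.

S(f_1,f_3): lcm = ac. S = -2c + 2.
  leading term c: no divisor's leading term divides it; move -2c to the remainder.
  leading term 1: no divisor's leading term divides it; move 2 to the remainder.
  remainder -2c + 2 ≠ 0; add g_4 = -2c + 2 to the basis.

The other S-polynomials (S(f_1,f_2), S(f_2,f_3), S(f_1,g_4), S(f_2,g_4), S(f_3,g_4)) all reduce to 0 modulo the current basis, so we have a Gröbner basis.
Inter-reduce: drop elements whose leading term is divisible by another's, tail-reduce, and make monic.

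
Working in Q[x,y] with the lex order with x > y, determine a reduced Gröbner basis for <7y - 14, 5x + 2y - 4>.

G = {x, y - 2}

f_1 = 7y - 14, LT = y.
f_2 = 5x + 2y - 4, LT = x.

S(f_1,f_2): leading monomials are coprime, so the S-polynomial reduces to 0 (Buchberger's first criterion).
Every S-polynomial of the final basis reduces to 0, so we have a Gröbner basis.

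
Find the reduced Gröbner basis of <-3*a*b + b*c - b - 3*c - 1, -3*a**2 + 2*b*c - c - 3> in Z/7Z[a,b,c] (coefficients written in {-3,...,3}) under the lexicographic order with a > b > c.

f_1 = -3*a*b + b*c - b - 3*c - 1, LT = a*b.
f_2 = -3*a**2 + 2*b*c - c - 3, LT = a**2.

S(f_1,f_2): lcm = a**2*b. S = 2*a*b*c - 2*a*b + a*c - 2*a + 3*b**2*c + 2*b*c - b.
  leading term a*b*c: subtract (-3*c)·f_1 from 2*a*b*c - 2*a*b + a*c - 2*a + 3*b**2*c + 2*b*c - b → -2*a*b + a*c - 2*a + 3*b**2*c + 3*b*c**2 - b*c - b - 2*c**2 - 3*c
  leading term a*b: subtract (3)·f_1 from -2*a*b + a*c - 2*a + 3*b**2*c + 3*b*c**2 - b*c - b - 2*c**2 - 3*c → a*c - 2*a + 3*b**2*c + 3*b*c**2 + 3*b*c + 2*b - 2*c**2 - c + 3
  leading term a*c: no divisor's leading term divides it; move a*c to the remainder.
  leading term a: no divisor's leading term divides it; move -2*a to the remainder.
  leading term b**2*c: no divisor's leading term divides it; move 3*b**2*c to the remainder.
  leading term b*c**2: no divisor's leading term divides it; move 3*b*c**2 to the remainder.
  leading term b*c: no divisor's leading term divides it; move 3*b*c to the remainder.
  leading term b: no divisor's leading term divides it; move 2*b to the remainder.
  leading term c**2: no divisor's leading term divides it; move -2*c**2 to the remainder.
  leading term c: no divisor's leading term divides it; move -c to the remainder.
  leading term 1: no divisor's leading term divides it; move 3 to the remainder.
  remainder a*c - 2*a + 3*b**2*c + 3*b*c**2 + 3*b*c + 2*b - 2*c**2 - c + 3 ≠ 0; add g_3 = a*c - 2*a + 3*b**2*c + 3*b*c**2 + 3*b*c + 2*b - 2*c**2 - c + 3 to the basis.

S(f_1,g_3): lcm = a*b*c. S = 2*a*b - 3*b**3*c - 3*b**2*c**2 - 3*b**2*c - 2*b**2 - 3*b*c**2 - b*c - 3*b + c**2 - 2*c.
  leading term a*b: subtract (-3)·f_1 from 2*a*b - 3*b**3*c - 3*b**2*c**2 - 3*b**2*c - 2*b**2 - 3*b*c**2 - b*c - 3*b + c**2 - 2*c → -3*b**3*c - 3*b**2*c**2 - 3*b**2*c - 2*b**2 - 3*b*c**2 + 2*b*c + b + c**2 + 3*c - 3
  leading term b**3*c: no divisor's leading term divides it; move -3*b**3*c to the remainder.
  leading term b**2*c**2: no divisor's leading term divides it; move -3*b**2*c**2 to the remainder.
  leading term b**2*c: no divisor's leading term divides it; move -3*b**2*c to the remainder.
  leading term b**2: no divisor's leading term divides it; move -2*b**2 to the remainder.
  leading term b*c**2: no divisor's leading term divides it; move -3*b*c**2 to the remainder.
  leading term b*c: no divisor's leading term divides it; move 2*b*c to the remainder.
  leading term b: no divisor's leading term divides it; move b to the remainder.
  leading term c**2: no divisor's leading term divides it; move c**2 to the remainder.
  leading term c: no divisor's leading term divides it; move 3*c to the remainder.
  leading term 1: no divisor's leading term divides it; move -3 to the remainder.
  remainder -3*b**3*c - 3*b**2*c**2 - 3*b**2*c - 2*b**2 - 3*b*c**2 + 2*b*c + b + c**2 + 3*c - 3 ≠ 0; add g_4 = -3*b**3*c - 3*b**2*c**2 - 3*b**2*c - 2*b**2 - 3*b*c**2 + 2*b*c + b + c**2 + 3*c - 3 to the basis.

The other S-polynomials (S(f_2,g_3), S(f_1,g_4), S(f_2,g_4), S(g_3,g_4)) all reduce to 0 modulo the current basis, so we have a Gröbner basis.

G = {a**2 - 3*b*c - 2*c + 1, a*b + 2*b*c - 2*b + c - 2, a*c - 2*a + 3*b**2*c + 3*b*c**2 + 3*b*c + 2*b - 2*c**2 - c + 3, b**3*c + b**2*c**2 + b**2*c + 3*b**2 + b*c**2 - 3*b*c + 2*b + 2*c**2 - c + 1}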